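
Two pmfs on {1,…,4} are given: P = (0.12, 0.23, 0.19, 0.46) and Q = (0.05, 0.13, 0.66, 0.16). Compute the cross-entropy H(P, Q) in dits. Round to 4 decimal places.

0.7603 dits

H(P,Q) = −Σ p·log₁₀ q.
  −0.12·log₁₀(0.05) = 0.15612
  −0.23·log₁₀(0.13) = 0.20379
  −0.19·log₁₀(0.66) = 0.03429
  −0.46·log₁₀(0.16) = 0.36610
H(P,Q) = 0.7603 dits.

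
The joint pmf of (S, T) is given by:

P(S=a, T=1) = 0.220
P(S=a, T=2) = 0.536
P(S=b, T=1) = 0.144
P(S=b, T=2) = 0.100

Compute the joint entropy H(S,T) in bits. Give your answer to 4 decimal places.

H(S,T) = −Σ p(x,y)·log₂ p(x,y) over all 4 cells.
  cell (a,1): −0.220·log₂0.220 = 0.48057
  cell (a,2): −0.536·log₂0.536 = 0.48224
  cell (b,1): −0.144·log₂0.144 = 0.40260
  cell (b,2): −0.100·log₂0.100 = 0.33219
Sum = 1.6976 bits.

1.6976 bits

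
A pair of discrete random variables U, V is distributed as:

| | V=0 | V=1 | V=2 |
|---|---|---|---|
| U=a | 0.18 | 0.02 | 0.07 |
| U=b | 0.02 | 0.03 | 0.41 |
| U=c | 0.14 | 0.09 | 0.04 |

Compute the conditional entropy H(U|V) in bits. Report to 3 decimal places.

Chain rule: H(U|V) = H(U,V) − H(V).
Marginals: p(U) = (0.2700, 0.4600, 0.2700), p(V) = (0.3400, 0.1400, 0.5200).
H(U,V) = 2.5143 bits; H(V) = 1.4169 bits.
H(U|V) = 2.5143 − 1.4169 = 1.097 bits.

1.097 bits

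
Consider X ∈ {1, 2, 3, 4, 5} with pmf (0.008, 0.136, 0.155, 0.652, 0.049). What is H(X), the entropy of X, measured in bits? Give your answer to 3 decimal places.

H(X) = −Σ p·log₂ p.
  −(0.008)·log₂(0.008) = 0.0557
  −(0.136)·log₂(0.136) = 0.3915
  −(0.155)·log₂(0.155) = 0.4169
  −(0.652)·log₂(0.652) = 0.4023
  −(0.049)·log₂(0.049) = 0.2132
Sum: 0.0557 + 0.3915 + 0.4169 + 0.4023 + 0.2132 = 1.480 bits.

1.480 bits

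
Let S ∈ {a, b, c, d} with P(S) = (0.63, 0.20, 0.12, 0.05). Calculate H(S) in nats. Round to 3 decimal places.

1.017 nats

H(S) = −Σ p·ln p.
  −(0.63)·ln(0.63) = 0.2911
  −(0.20)·ln(0.20) = 0.3219
  −(0.12)·ln(0.12) = 0.2544
  −(0.05)·ln(0.05) = 0.1498
Sum: 0.2911 + 0.3219 + 0.2544 + 0.1498 = 1.017 nats.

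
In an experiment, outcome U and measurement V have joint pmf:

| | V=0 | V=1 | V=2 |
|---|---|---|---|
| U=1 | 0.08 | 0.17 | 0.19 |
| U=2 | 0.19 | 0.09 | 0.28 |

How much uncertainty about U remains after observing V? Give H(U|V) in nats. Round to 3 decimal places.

0.649 nats

Marginals: p(U) = (0.4400, 0.5600), p(V) = (0.2700, 0.2600, 0.4700).
H(U|V) = Σ p(V) · H(U|V=·).
  V=0: p=0.2700, H(U|V=0) = 0.6077
  V=1: p=0.2600, H(U|V=1) = 0.6450
  V=2: p=0.4700, H(U|V=2) = 0.6747
Weighted sum = 0.649 nats.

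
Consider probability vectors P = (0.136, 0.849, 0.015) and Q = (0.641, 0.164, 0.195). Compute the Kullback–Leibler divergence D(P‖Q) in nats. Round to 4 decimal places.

D(P‖Q) = Σ p·ln(p/q).
  0.136·ln(0.136/0.641) = -0.21085
  0.849·ln(0.849/0.164) = 1.39592
  0.015·ln(0.015/0.195) = -0.03847
D(P‖Q) = 1.1466 nats.

1.1466 nats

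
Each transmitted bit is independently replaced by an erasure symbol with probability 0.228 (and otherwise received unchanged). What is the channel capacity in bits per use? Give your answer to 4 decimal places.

0.7720 bits

Binary erasure channel: capacity C = 1 − ε.
C = 1 − 0.228 = 0.7720 bits per channel use.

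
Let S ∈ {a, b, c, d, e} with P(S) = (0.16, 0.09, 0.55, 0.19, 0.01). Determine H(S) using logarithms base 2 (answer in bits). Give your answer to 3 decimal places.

H(S) = −Σ p·log₂ p.
  −(0.16)·log₂(0.16) = 0.4230
  −(0.09)·log₂(0.09) = 0.3127
  −(0.55)·log₂(0.55) = 0.4744
  −(0.19)·log₂(0.19) = 0.4552
  −(0.01)·log₂(0.01) = 0.0664
Sum: 0.4230 + 0.3127 + 0.4744 + 0.4552 + 0.0664 = 1.732 bits.

1.732 bits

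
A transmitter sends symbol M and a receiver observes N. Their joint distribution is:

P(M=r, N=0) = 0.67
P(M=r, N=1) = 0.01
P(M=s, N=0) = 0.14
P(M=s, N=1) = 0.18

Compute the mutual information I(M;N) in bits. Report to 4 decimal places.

Marginals: p(M) = (0.6800, 0.3200), p(N) = (0.8100, 0.1900).
I(M;N) = Σ p(x,y)·log₂[p(x,y)/(p(x)p(y))].
  (r,0): 0.67·log₂(1.2164) = 0.18936
  (r,1): 0.01·log₂(0.0774) = -0.03692
  (s,0): 0.14·log₂(0.5401) = -0.12441
  (s,1): 0.18·log₂(2.9605) = 0.28185
Sum = 0.3099 bits.

0.3099 bits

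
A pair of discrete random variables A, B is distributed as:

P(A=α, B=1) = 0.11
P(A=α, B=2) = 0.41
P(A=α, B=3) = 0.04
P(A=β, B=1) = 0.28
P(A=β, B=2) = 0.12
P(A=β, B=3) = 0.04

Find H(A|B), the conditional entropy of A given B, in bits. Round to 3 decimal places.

Marginals: p(A) = (0.5600, 0.4400), p(B) = (0.3900, 0.5300, 0.0800).
H(A|B) = Σ p(B) · H(A|B=·).
  B=1: p=0.3900, H(A|B=1) = 0.8582
  B=2: p=0.5300, H(A|B=2) = 0.7717
  B=3: p=0.0800, H(A|B=3) = 1.0000
Weighted sum = 0.824 bits.

0.824 bits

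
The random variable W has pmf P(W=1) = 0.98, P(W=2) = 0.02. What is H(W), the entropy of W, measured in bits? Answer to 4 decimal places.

0.1414 bits

H(W) = −Σ p·log₂ p.
  −(0.98)·log₂(0.98) = 0.02856
  −(0.02)·log₂(0.02) = 0.11288
Sum: 0.02856 + 0.11288 = 0.1414 bits.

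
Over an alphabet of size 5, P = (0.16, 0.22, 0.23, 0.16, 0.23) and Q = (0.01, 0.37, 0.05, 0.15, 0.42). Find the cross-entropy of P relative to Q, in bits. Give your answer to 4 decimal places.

3.0984 bits

H(P,Q) = −Σ p·log₂ q.
  −0.16·log₂(0.01) = 1.06302
  −0.22·log₂(0.37) = 0.31557
  −0.23·log₂(0.05) = 0.99404
  −0.16·log₂(0.15) = 0.43791
  −0.23·log₂(0.42) = 0.28785
H(P,Q) = 3.0984 bits.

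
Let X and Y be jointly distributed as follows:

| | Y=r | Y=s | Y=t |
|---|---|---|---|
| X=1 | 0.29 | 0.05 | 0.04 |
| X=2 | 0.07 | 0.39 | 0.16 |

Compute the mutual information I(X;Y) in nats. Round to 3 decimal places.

Marginals: p(X) = (0.3800, 0.6200), p(Y) = (0.3600, 0.4400, 0.2000).
I(X;Y) = Σ p(x,y)·ln[p(x,y)/(p(x)p(y))].
  (1,r): 0.29·ln(2.1199) = 0.2179
  (1,s): 0.05·ln(0.2990) = -0.0604
  (1,t): 0.04·ln(0.5263) = -0.0257
  (2,r): 0.07·ln(0.3136) = -0.0812
  (2,s): 0.39·ln(1.4296) = 0.1394
  (2,t): 0.16·ln(1.2903) = 0.0408
Sum = 0.231 nats.

0.231 nats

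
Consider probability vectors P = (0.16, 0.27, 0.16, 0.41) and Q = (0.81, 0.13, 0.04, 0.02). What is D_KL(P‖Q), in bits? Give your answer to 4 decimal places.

2.0169 bits

D(P‖Q) = Σ p·log₂(p/q).
  0.16·log₂(0.16/0.81) = -0.37438
  0.27·log₂(0.27/0.13) = 0.28470
  0.16·log₂(0.16/0.04) = 0.32000
  0.41·log₂(0.41/0.02) = 1.78660
D(P‖Q) = 2.0169 bits.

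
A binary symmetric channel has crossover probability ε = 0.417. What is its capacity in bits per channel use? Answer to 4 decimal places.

0.0200 bits

Binary symmetric channel: C = 1 − h₂(ε) where h₂ is the binary entropy function.
h₂(0.417) = −0.417·log₂0.417 − 0.583·log₂0.583 = 0.9800.
C = 1 − 0.9800 = 0.0200 bits per channel use.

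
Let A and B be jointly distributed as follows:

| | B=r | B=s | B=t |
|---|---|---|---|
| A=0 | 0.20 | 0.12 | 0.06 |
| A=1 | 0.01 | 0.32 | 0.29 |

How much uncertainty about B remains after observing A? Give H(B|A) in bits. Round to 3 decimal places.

Marginals: p(A) = (0.3800, 0.6200), p(B) = (0.2100, 0.4400, 0.3500).
H(B|A) = Σ p(A) · H(B|A=·).
  A=0: p=0.3800, H(B|A=0) = 1.4330
  A=1: p=0.6200, H(B|A=1) = 1.1013
Weighted sum = 1.227 bits.

1.227 bits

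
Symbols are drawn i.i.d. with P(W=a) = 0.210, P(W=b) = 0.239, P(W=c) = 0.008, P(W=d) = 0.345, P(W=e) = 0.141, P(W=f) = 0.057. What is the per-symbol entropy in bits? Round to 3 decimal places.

2.186 bits

H(W) = −Σ p·log₂ p.
  −(0.210)·log₂(0.210) = 0.4728
  −(0.239)·log₂(0.239) = 0.4935
  −(0.008)·log₂(0.008) = 0.0557
  −(0.345)·log₂(0.345) = 0.5297
  −(0.141)·log₂(0.141) = 0.3985
  −(0.057)·log₂(0.057) = 0.2356
Sum: 0.4728 + 0.4935 + 0.0557 + 0.5297 + 0.3985 + 0.2356 = 2.186 bits.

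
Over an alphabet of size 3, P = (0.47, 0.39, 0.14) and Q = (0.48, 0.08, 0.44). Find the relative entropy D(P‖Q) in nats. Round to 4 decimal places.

0.4476 nats

D(P‖Q) = Σ p·ln(p/q).
  0.47·ln(0.47/0.48) = -0.00990
  0.39·ln(0.39/0.08) = 0.61781
  0.14·ln(0.14/0.44) = -0.16032
D(P‖Q) = 0.4476 nats.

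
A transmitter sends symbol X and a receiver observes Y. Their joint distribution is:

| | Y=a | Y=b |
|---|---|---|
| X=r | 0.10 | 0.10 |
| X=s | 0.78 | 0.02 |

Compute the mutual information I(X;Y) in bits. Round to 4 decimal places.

Marginals: p(X) = (0.2000, 0.8000), p(Y) = (0.8800, 0.1200).
I(X;Y) = H(X) + H(Y) − H(X,Y).
H(X) = 0.7219, H(Y) = 0.5294, H(X,Y) = 1.0569.
I(X;Y) = 0.7219 + 0.5294 − 1.0569 = 0.1944 bits.

0.1944 bits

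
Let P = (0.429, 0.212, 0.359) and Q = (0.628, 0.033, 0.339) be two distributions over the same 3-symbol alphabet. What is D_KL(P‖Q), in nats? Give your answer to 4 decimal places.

0.2514 nats

D(P‖Q) = Σ p·ln(p/q).
  0.429·ln(0.429/0.628) = -0.16348
  0.212·ln(0.212/0.033) = 0.39434
  0.359·ln(0.359/0.339) = 0.02058
D(P‖Q) = 0.2514 nats.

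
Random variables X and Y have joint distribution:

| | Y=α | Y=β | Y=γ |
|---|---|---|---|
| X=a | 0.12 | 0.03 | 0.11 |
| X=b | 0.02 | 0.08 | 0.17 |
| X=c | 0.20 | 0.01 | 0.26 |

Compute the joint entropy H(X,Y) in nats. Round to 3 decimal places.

H(X,Y) = −Σ p(x,y)·ln p(x,y) over all 9 cells.
  cell (a,α): −0.12·ln0.12 = 0.2544
  cell (a,β): −0.03·ln0.03 = 0.1052
  cell (a,γ): −0.11·ln0.11 = 0.2428
  cell (b,α): −0.02·ln0.02 = 0.0782
  cell (b,β): −0.08·ln0.08 = 0.2021
  cell (b,γ): −0.17·ln0.17 = 0.3012
  cell (c,α): −0.20·ln0.20 = 0.3219
  cell (c,β): −0.01·ln0.01 = 0.0461
  cell (c,γ): −0.26·ln0.26 = 0.3502
Sum = 1.902 nats.

1.902 nats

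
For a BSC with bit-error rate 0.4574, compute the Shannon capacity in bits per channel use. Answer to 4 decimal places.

Binary symmetric channel: C = 1 − h₂(ε) where h₂ is the binary entropy function.
h₂(0.4574) = −0.4574·log₂0.4574 − 0.5426·log₂0.5426 = 0.9948.
C = 1 − 0.9948 = 0.0052 bits per channel use.

0.0052 bits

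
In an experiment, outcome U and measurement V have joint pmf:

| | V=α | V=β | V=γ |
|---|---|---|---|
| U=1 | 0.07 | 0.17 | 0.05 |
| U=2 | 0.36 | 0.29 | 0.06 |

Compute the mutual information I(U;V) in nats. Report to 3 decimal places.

Marginals: p(U) = (0.2900, 0.7100), p(V) = (0.4300, 0.4600, 0.1100).
I(U;V) = H(U) + H(V) − H(U,V).
H(U) = 0.6022, H(V) = 0.9629, H(U,V) = 1.5328.
I(U;V) = 0.6022 + 0.9629 − 1.5328 = 0.032 nats.

0.032 nats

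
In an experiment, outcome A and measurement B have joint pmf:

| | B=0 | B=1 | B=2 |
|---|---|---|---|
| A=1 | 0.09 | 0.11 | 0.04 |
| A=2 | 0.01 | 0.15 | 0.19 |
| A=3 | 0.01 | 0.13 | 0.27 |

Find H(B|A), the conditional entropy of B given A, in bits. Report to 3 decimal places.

1.188 bits

Chain rule: H(B|A) = H(A,B) − H(A).
Marginals: p(A) = (0.2400, 0.3500, 0.4100), p(B) = (0.1100, 0.3900, 0.5000).
H(A,B) = 2.7400 bits; H(A) = 1.5516 bits.
H(B|A) = 2.7400 − 1.5516 = 1.188 bits.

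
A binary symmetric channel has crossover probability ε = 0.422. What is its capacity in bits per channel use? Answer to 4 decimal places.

0.0176 bits

Binary symmetric channel: C = 1 − h₂(ε) where h₂ is the binary entropy function.
h₂(0.422) = −0.422·log₂0.422 − 0.578·log₂0.578 = 0.9824.
C = 1 − 0.9824 = 0.0176 bits per channel use.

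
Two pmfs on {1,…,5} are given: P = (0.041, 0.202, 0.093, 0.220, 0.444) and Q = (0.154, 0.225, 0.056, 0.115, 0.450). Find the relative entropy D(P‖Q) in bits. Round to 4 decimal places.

D(P‖Q) = Σ p·log₂(p/q).
  0.041·log₂(0.041/0.154) = -0.07828
  0.202·log₂(0.202/0.225) = -0.03143
  0.093·log₂(0.093/0.056) = 0.06806
  0.220·log₂(0.220/0.115) = 0.20589
  0.444·log₂(0.444/0.450) = -0.00860
D(P‖Q) = 0.1556 bits.

0.1556 bits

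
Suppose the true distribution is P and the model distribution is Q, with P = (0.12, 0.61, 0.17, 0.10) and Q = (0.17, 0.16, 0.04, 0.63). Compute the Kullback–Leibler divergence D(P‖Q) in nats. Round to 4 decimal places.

D(P‖Q) = Σ p·ln(p/q).
  0.12·ln(0.12/0.17) = -0.04180
  0.61·ln(0.61/0.16) = 0.81635
  0.17·ln(0.17/0.04) = 0.24598
  0.10·ln(0.10/0.63) = -0.18405
D(P‖Q) = 0.8365 nats.

0.8365 nats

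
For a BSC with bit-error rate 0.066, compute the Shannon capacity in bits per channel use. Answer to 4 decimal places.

Binary symmetric channel: C = 1 − h₂(ε) where h₂ is the binary entropy function.
h₂(0.066) = −0.066·log₂0.066 − 0.934·log₂0.934 = 0.3508.
C = 1 − 0.3508 = 0.6492 bits per channel use.

0.6492 bits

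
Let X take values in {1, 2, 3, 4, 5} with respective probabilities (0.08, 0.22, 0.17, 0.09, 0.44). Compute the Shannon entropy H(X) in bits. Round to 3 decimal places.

H(X) = −Σ p·log₂ p.
  −(0.08)·log₂(0.08) = 0.2915
  −(0.22)·log₂(0.22) = 0.4806
  −(0.17)·log₂(0.17) = 0.4346
  −(0.09)·log₂(0.09) = 0.3127
  −(0.44)·log₂(0.44) = 0.5211
Sum: 0.2915 + 0.4806 + 0.4346 + 0.3127 + 0.5211 = 2.040 bits.

2.040 bits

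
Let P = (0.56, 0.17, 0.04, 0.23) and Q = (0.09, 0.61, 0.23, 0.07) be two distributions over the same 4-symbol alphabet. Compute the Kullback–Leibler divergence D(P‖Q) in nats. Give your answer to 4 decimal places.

1.0102 nats

D(P‖Q) = Σ p·ln(p/q).
  0.56·ln(0.56/0.09) = 1.02375
  0.17·ln(0.17/0.61) = -0.21720
  0.04·ln(0.04/0.23) = -0.06997
  0.23·ln(0.23/0.07) = 0.27360
D(P‖Q) = 1.0102 nats.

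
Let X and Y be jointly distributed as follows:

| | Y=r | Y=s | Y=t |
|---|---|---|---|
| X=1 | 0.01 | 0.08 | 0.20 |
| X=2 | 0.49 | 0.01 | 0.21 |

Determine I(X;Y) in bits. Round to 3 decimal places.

Marginals: p(X) = (0.2900, 0.7100), p(Y) = (0.5000, 0.0900, 0.4100).
I(X;Y) = H(X) + H(Y) − H(X,Y).
H(X) = 0.8687, H(Y) = 1.3400, H(X,Y) = 1.8659.
I(X;Y) = 0.8687 + 1.3400 − 1.8659 = 0.343 bits.

0.343 bits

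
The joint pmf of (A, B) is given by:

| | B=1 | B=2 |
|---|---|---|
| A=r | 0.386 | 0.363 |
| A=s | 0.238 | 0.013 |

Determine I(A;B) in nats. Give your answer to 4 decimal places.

Marginals: p(A) = (0.7490, 0.2510), p(B) = (0.6240, 0.3760).
I(A;B) = H(A) + H(B) − H(A,B).
H(A) = 0.5634, H(B) = 0.6621, H(A,B) = 1.1334.
I(A;B) = 0.5634 + 0.6621 − 1.1334 = 0.0921 nats.

0.0921 nats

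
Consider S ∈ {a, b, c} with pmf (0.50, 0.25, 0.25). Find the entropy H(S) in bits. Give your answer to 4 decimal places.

H(S) = −Σ p·log₂ p.
  −(0.50)·log₂(0.50) = 0.50000
  −(0.25)·log₂(0.25) = 0.50000
  −(0.25)·log₂(0.25) = 0.50000
Sum: 0.50000 + 0.50000 + 0.50000 = 1.5000 bits.

1.5000 bits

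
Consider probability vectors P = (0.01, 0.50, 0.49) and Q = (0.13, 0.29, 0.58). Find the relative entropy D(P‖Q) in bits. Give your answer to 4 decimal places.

0.2367 bits

D(P‖Q) = Σ p·log₂(p/q).
  0.01·log₂(0.01/0.13) = -0.03700
  0.50·log₂(0.50/0.29) = 0.39294
  0.49·log₂(0.49/0.58) = -0.11920
D(P‖Q) = 0.2367 bits.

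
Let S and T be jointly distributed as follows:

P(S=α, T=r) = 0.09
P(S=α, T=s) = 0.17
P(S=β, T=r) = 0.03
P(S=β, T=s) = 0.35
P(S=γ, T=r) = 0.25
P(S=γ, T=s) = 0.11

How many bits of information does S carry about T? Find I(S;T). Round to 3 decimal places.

Marginals: p(S) = (0.2600, 0.3800, 0.3600), p(T) = (0.3700, 0.6300).
I(S;T) = Σ p(x,y)·log₂[p(x,y)/(p(x)p(y))].
  (α,r): 0.09·log₂(0.9356) = -0.0087
  (α,s): 0.17·log₂(1.0379) = 0.0091
  (β,r): 0.03·log₂(0.2134) = -0.0669
  (β,s): 0.35·log₂(1.4620) = 0.1918
  (γ,r): 0.25·log₂(1.8769) = 0.2271
  (γ,s): 0.11·log₂(0.4850) = -0.1148
Sum = 0.238 bits.

0.238 bits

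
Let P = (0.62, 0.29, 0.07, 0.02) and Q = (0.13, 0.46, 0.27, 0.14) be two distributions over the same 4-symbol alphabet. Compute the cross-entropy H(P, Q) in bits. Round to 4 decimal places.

H(P,Q) = −Σ p·log₂ q.
  −0.62·log₂(0.13) = 1.82492
  −0.29·log₂(0.46) = 0.32489
  −0.07·log₂(0.27) = 0.13223
  −0.02·log₂(0.14) = 0.05673
H(P,Q) = 2.3388 bits.

2.3388 bits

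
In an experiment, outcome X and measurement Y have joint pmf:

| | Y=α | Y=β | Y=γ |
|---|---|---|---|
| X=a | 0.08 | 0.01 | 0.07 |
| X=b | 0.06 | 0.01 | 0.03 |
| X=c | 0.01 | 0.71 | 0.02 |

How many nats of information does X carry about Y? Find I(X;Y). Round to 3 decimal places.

0.393 nats

Marginals: p(X) = (0.1600, 0.1000, 0.7400), p(Y) = (0.1500, 0.7300, 0.1200).
I(X;Y) = H(X) + H(Y) − H(X,Y).
H(X) = 0.7463, H(Y) = 0.7687, H(X,Y) = 1.1218.
I(X;Y) = 0.7463 + 0.7687 − 1.1218 = 0.393 nats.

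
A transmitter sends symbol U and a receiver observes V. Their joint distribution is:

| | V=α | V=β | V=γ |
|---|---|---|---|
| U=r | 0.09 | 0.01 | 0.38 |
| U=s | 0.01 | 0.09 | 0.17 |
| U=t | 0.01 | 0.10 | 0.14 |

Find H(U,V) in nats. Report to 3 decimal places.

H(U,V) = −Σ p(x,y)·ln p(x,y) over all 9 cells.
  cell (r,α): −0.09·ln0.09 = 0.2167
  cell (r,β): −0.01·ln0.01 = 0.0461
  cell (r,γ): −0.38·ln0.38 = 0.3677
  cell (s,α): −0.01·ln0.01 = 0.0461
  cell (s,β): −0.09·ln0.09 = 0.2167
  cell (s,γ): −0.17·ln0.17 = 0.3012
  cell (t,α): −0.01·ln0.01 = 0.0461
  cell (t,β): −0.10·ln0.10 = 0.2303
  cell (t,γ): −0.14·ln0.14 = 0.2753
Sum = 1.746 nats.

1.746 nats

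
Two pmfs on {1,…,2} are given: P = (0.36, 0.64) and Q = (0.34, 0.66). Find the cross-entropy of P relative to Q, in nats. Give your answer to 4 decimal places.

H(P,Q) = −Σ p·ln q.
  −0.36·ln(0.34) = 0.38837
  −0.64·ln(0.66) = 0.26593
H(P,Q) = 0.6543 nats.

0.6543 nats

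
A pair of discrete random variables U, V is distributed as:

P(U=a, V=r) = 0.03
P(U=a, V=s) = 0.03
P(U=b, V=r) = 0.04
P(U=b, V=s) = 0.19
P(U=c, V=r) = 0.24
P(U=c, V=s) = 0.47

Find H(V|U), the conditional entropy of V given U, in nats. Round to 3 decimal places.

Marginals: p(U) = (0.0600, 0.2300, 0.7100), p(V) = (0.3100, 0.6900).
H(V|U) = Σ p(U) · H(V|U=·).
  U=a: p=0.0600, H(V|U=a) = 0.6931
  U=b: p=0.2300, H(V|U=b) = 0.4620
  U=c: p=0.7100, H(V|U=c) = 0.6397
Weighted sum = 0.602 nats.

0.602 nats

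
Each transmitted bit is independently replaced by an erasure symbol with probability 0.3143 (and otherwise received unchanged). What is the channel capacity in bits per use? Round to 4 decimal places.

0.6857 bits

Binary erasure channel: capacity C = 1 − ε.
C = 1 − 0.3143 = 0.6857 bits per channel use.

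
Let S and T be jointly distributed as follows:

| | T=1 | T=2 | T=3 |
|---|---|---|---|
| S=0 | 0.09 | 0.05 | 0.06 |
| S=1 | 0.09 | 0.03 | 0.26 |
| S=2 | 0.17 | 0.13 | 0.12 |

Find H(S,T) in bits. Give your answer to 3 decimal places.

H(S,T) = −Σ p(x,y)·log₂ p(x,y) over all 9 cells.
  cell (0,1): −0.09·log₂0.09 = 0.3127
  cell (0,2): −0.05·log₂0.05 = 0.2161
  cell (0,3): −0.06·log₂0.06 = 0.2435
  cell (1,1): −0.09·log₂0.09 = 0.3127
  cell (1,2): −0.03·log₂0.03 = 0.1518
  cell (1,3): −0.26·log₂0.26 = 0.5053
  cell (2,1): −0.17·log₂0.17 = 0.4346
  cell (2,2): −0.13·log₂0.13 = 0.3826
  cell (2,3): −0.12·log₂0.12 = 0.3671
Sum = 2.926 bits.

2.926 bits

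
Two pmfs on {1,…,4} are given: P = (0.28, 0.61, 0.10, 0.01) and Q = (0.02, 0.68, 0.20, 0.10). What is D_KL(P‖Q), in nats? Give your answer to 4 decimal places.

D(P‖Q) = Σ p·ln(p/q).
  0.28·ln(0.28/0.02) = 0.73894
  0.61·ln(0.61/0.68) = -0.06627
  0.10·ln(0.10/0.20) = -0.06931
  0.01·ln(0.01/0.10) = -0.02303
D(P‖Q) = 0.5803 nats.

0.5803 nats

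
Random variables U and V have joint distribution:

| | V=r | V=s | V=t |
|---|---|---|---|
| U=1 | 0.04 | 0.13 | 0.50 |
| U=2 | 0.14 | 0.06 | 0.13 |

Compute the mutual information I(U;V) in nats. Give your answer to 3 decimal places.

0.100 nats

Marginals: p(U) = (0.6700, 0.3300), p(V) = (0.1800, 0.1900, 0.6300).
I(U;V) = H(U) + H(V) − H(U,V).
H(U) = 0.6342, H(V) = 0.9153, H(U,V) = 1.4498.
I(U;V) = 0.6342 + 0.9153 − 1.4498 = 0.100 nats.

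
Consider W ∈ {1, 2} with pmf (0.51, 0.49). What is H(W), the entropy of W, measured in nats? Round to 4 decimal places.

H(W) = −Σ p·ln p.
  −(0.51)·ln(0.51) = 0.34341
  −(0.49)·ln(0.49) = 0.34954
Sum: 0.34341 + 0.34954 = 0.6929 nats.

0.6929 nats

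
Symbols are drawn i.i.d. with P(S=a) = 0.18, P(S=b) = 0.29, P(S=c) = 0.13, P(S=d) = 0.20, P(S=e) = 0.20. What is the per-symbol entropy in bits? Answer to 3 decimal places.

H(S) = −Σ p·log₂ p.
  −(0.18)·log₂(0.18) = 0.4453
  −(0.29)·log₂(0.29) = 0.5179
  −(0.13)·log₂(0.13) = 0.3826
  −(0.20)·log₂(0.20) = 0.4644
  −(0.20)·log₂(0.20) = 0.4644
Sum: 0.4453 + 0.5179 + 0.3826 + 0.4644 + 0.4644 = 2.275 bits.

2.275 bits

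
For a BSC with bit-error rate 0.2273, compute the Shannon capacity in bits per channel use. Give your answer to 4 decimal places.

0.2267 bits

Binary symmetric channel: C = 1 − h₂(ε) where h₂ is the binary entropy function.
h₂(0.2273) = −0.2273·log₂0.2273 − 0.7727·log₂0.7727 = 0.7733.
C = 1 − 0.7733 = 0.2267 bits per channel use.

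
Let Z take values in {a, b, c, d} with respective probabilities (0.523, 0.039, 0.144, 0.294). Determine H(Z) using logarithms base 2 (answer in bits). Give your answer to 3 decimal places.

H(Z) = −Σ p·log₂ p.
  −(0.523)·log₂(0.523) = 0.4891
  −(0.039)·log₂(0.039) = 0.1825
  −(0.144)·log₂(0.144) = 0.4026
  −(0.294)·log₂(0.294) = 0.5192
Sum: 0.4891 + 0.1825 + 0.4026 + 0.5192 = 1.593 bits.

1.593 bits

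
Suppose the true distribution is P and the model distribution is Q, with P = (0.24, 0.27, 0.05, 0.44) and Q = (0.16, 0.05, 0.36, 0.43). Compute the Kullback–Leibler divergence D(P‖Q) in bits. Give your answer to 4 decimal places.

0.6695 bits

D(P‖Q) = Σ p·log₂(p/q).
  0.24·log₂(0.24/0.16) = 0.14039
  0.27·log₂(0.27/0.05) = 0.65690
  0.05·log₂(0.05/0.36) = -0.14240
  0.44·log₂(0.44/0.43) = 0.01459
D(P‖Q) = 0.6695 bits.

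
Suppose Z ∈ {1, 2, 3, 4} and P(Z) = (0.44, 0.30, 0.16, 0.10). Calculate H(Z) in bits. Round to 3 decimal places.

1.797 bits

H(Z) = −Σ p·log₂ p.
  −(0.44)·log₂(0.44) = 0.5211
  −(0.30)·log₂(0.30) = 0.5211
  −(0.16)·log₂(0.16) = 0.4230
  −(0.10)·log₂(0.10) = 0.3322
Sum: 0.5211 + 0.5211 + 0.4230 + 0.3322 = 1.797 bits.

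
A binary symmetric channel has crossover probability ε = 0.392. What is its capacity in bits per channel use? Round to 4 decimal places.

0.0339 bits

Binary symmetric channel: C = 1 − h₂(ε) where h₂ is the binary entropy function.
h₂(0.392) = −0.392·log₂0.392 − 0.608·log₂0.608 = 0.9661.
C = 1 − 0.9661 = 0.0339 bits per channel use.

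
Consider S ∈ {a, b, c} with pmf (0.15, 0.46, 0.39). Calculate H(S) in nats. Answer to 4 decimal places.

1.0090 nats

H(S) = −Σ p·ln p.
  −(0.15)·ln(0.15) = 0.28457
  −(0.46)·ln(0.46) = 0.35720
  −(0.39)·ln(0.39) = 0.36723
Sum: 0.28457 + 0.35720 + 0.36723 = 1.0090 nats.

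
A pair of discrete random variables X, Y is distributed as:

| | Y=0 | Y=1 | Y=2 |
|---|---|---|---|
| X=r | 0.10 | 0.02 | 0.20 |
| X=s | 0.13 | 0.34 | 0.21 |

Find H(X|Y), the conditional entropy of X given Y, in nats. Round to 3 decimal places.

0.519 nats

Chain rule: H(X|Y) = H(X,Y) − H(Y).
Marginals: p(X) = (0.3200, 0.6800), p(Y) = (0.2300, 0.3600, 0.4100).
H(X,Y) = 1.5901 nats; H(Y) = 1.0714 nats.
H(X|Y) = 1.5901 − 1.0714 = 0.519 nats.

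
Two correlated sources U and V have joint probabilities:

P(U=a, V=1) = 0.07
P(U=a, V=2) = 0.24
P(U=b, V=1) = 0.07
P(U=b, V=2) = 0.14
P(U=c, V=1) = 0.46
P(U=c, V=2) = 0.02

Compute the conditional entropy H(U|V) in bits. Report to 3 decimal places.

1.086 bits

Marginals: p(U) = (0.3100, 0.2100, 0.4800), p(V) = (0.6000, 0.4000).
H(U|V) = Σ p(V) · H(U|V=·).
  V=1: p=0.6000, H(U|V=1) = 1.0171
  V=2: p=0.4000, H(U|V=2) = 1.1884
Weighted sum = 1.086 bits.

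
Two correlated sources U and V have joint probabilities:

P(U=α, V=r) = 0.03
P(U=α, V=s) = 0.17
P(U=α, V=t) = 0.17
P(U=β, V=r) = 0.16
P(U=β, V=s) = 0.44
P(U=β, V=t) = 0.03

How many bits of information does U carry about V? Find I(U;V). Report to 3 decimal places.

0.188 bits

Marginals: p(U) = (0.3700, 0.6300), p(V) = (0.1900, 0.6100, 0.2000).
I(U;V) = Σ p(x,y)·log₂[p(x,y)/(p(x)p(y))].
  (α,r): 0.03·log₂(0.4267) = -0.0369
  (α,s): 0.17·log₂(0.7532) = -0.0695
  (α,t): 0.17·log₂(2.2973) = 0.2040
  (β,r): 0.16·log₂(1.3367) = 0.0670
  (β,s): 0.44·log₂(1.1449) = 0.0859
  (β,t): 0.03·log₂(0.2381) = -0.0621
Sum = 0.188 bits.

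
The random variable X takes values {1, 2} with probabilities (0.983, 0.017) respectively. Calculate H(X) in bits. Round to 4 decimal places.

H(X) = −Σ p·log₂ p.
  −(0.983)·log₂(0.983) = 0.02432
  −(0.017)·log₂(0.017) = 0.09993
Sum: 0.02432 + 0.09993 = 0.1242 bits.

0.1242 bits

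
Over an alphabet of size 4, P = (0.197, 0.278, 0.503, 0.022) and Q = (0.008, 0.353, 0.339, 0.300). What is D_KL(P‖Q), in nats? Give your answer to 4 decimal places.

D(P‖Q) = Σ p·ln(p/q).
  0.197·ln(0.197/0.008) = 0.63114
  0.278·ln(0.278/0.353) = -0.06640
  0.503·ln(0.503/0.339) = 0.19848
  0.022·ln(0.022/0.300) = -0.05748
D(P‖Q) = 0.7057 nats.

0.7057 nats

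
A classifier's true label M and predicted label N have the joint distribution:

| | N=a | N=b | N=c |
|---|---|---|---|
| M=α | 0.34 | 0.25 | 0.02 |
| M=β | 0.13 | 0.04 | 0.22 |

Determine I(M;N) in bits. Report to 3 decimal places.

0.298 bits

Marginals: p(M) = (0.6100, 0.3900), p(N) = (0.4700, 0.2900, 0.2400).
I(M;N) = Σ p(x,y)·log₂[p(x,y)/(p(x)p(y))].
  (α,a): 0.34·log₂(1.1859) = 0.0836
  (α,b): 0.25·log₂(1.4132) = 0.1247
  (α,c): 0.02·log₂(0.1366) = -0.0574
  (β,a): 0.13·log₂(0.7092) = -0.0644
  (β,b): 0.04·log₂(0.3537) = -0.0600
  (β,c): 0.22·log₂(2.3504) = 0.2712
Sum = 0.298 bits.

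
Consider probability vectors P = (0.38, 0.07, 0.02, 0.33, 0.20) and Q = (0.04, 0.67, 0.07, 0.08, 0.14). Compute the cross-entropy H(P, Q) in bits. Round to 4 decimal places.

H(P,Q) = −Σ p·log₂ q.
  −0.38·log₂(0.04) = 1.76467
  −0.07·log₂(0.67) = 0.04044
  −0.02·log₂(0.07) = 0.07673
  −0.33·log₂(0.08) = 1.20247
  −0.20·log₂(0.14) = 0.56730
H(P,Q) = 3.6516 bits.

3.6516 bits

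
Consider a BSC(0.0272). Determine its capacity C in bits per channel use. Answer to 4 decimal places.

Binary symmetric channel: C = 1 − h₂(ε) where h₂ is the binary entropy function.
h₂(0.0272) = −0.0272·log₂0.0272 − 0.9728·log₂0.9728 = 0.1801.
C = 1 − 0.1801 = 0.8199 bits per channel use.

0.8199 bits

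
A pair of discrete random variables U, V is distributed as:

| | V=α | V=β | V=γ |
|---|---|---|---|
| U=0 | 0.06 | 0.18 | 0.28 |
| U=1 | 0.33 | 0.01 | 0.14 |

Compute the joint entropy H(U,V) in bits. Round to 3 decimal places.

H(U,V) = −Σ p(x,y)·log₂ p(x,y) over all 6 cells.
  cell (0,α): −0.06·log₂0.06 = 0.2435
  cell (0,β): −0.18·log₂0.18 = 0.4453
  cell (0,γ): −0.28·log₂0.28 = 0.5142
  cell (1,α): −0.33·log₂0.33 = 0.5278
  cell (1,β): −0.01·log₂0.01 = 0.0664
  cell (1,γ): −0.14·log₂0.14 = 0.3971
Sum = 2.194 bits.

2.194 bits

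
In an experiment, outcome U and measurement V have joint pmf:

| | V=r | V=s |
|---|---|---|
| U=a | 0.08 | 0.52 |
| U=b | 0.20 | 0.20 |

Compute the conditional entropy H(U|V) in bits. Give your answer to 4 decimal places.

0.8554 bits

Chain rule: H(U|V) = H(U,V) − H(V).
Marginals: p(U) = (0.6000, 0.4000), p(V) = (0.2800, 0.7200).
H(U,V) = 1.7109 bits; H(V) = 0.8555 bits.
H(U|V) = 1.7109 − 0.8555 = 0.8554 bits.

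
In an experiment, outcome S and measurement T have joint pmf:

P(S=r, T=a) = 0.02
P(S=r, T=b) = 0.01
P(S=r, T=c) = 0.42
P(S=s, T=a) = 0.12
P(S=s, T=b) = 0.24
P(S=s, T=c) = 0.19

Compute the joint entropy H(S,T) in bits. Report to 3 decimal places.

2.021 bits

H(S,T) = −Σ p(x,y)·log₂ p(x,y) over all 6 cells.
  cell (r,a): −0.02·log₂0.02 = 0.1129
  cell (r,b): −0.01·log₂0.01 = 0.0664
  cell (r,c): −0.42·log₂0.42 = 0.5256
  cell (s,a): −0.12·log₂0.12 = 0.3671
  cell (s,b): −0.24·log₂0.24 = 0.4941
  cell (s,c): −0.19·log₂0.19 = 0.4552
Sum = 2.021 bits.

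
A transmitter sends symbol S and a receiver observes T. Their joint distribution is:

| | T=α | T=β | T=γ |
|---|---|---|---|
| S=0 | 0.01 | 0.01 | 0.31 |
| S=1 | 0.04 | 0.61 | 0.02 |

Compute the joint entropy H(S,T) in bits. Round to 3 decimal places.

1.390 bits

H(S,T) = −Σ p(x,y)·log₂ p(x,y) over all 6 cells.
  cell (0,α): −0.01·log₂0.01 = 0.0664
  cell (0,β): −0.01·log₂0.01 = 0.0664
  cell (0,γ): −0.31·log₂0.31 = 0.5238
  cell (1,α): −0.04·log₂0.04 = 0.1858
  cell (1,β): −0.61·log₂0.61 = 0.4350
  cell (1,γ): −0.02·log₂0.02 = 0.1129
Sum = 1.390 bits.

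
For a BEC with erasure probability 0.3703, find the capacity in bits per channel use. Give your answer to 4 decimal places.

Binary erasure channel: capacity C = 1 − ε.
C = 1 − 0.3703 = 0.6297 bits per channel use.

0.6297 bits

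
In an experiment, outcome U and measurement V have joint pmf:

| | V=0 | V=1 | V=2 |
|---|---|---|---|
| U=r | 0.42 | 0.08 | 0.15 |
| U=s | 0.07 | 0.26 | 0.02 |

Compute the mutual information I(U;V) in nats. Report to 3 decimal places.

0.199 nats

Marginals: p(U) = (0.6500, 0.3500), p(V) = (0.4900, 0.3400, 0.1700).
I(U;V) = H(U) + H(V) − H(U,V).
H(U) = 0.6474, H(V) = 1.0176, H(U,V) = 1.4656.
I(U;V) = 0.6474 + 1.0176 − 1.4656 = 0.199 nats.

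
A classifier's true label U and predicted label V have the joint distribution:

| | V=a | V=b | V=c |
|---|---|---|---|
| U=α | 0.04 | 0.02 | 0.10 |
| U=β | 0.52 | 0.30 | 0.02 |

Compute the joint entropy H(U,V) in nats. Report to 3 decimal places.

H(U,V) = −Σ p(x,y)·ln p(x,y) over all 6 cells.
  cell (α,a): −0.04·ln0.04 = 0.1288
  cell (α,b): −0.02·ln0.02 = 0.0782
  cell (α,c): −0.10·ln0.10 = 0.2303
  cell (β,a): −0.52·ln0.52 = 0.3400
  cell (β,b): −0.30·ln0.30 = 0.3612
  cell (β,c): −0.02·ln0.02 = 0.0782
Sum = 1.217 nats.

1.217 nats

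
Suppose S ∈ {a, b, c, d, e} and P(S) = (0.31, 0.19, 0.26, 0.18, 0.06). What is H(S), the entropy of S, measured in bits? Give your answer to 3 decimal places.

H(S) = −Σ p·log₂ p.
  −(0.31)·log₂(0.31) = 0.5238
  −(0.19)·log₂(0.19) = 0.4552
  −(0.26)·log₂(0.26) = 0.5053
  −(0.18)·log₂(0.18) = 0.4453
  −(0.06)·log₂(0.06) = 0.2435
Sum: 0.5238 + 0.4552 + 0.5053 + 0.4453 + 0.2435 = 2.173 bits.

2.173 bits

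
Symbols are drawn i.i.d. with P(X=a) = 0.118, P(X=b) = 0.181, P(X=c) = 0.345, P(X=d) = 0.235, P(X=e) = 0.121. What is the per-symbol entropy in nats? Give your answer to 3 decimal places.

H(X) = −Σ p·ln p.
  −(0.118)·ln(0.118) = 0.2522
  −(0.181)·ln(0.181) = 0.3094
  −(0.345)·ln(0.345) = 0.3672
  −(0.235)·ln(0.235) = 0.3403
  −(0.121)·ln(0.121) = 0.2555
Sum: 0.2522 + 0.3094 + 0.3672 + 0.3403 + 0.2555 = 1.525 nats.

1.525 nats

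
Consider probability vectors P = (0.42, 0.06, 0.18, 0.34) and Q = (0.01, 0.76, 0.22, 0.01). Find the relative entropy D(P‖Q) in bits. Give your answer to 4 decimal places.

D(P‖Q) = Σ p·log₂(p/q).
  0.42·log₂(0.42/0.01) = 2.26477
  0.06·log₂(0.06/0.76) = -0.21978
  0.18·log₂(0.18/0.22) = -0.05211
  0.34·log₂(0.34/0.01) = 1.72974
D(P‖Q) = 3.7226 bits.

3.7226 bits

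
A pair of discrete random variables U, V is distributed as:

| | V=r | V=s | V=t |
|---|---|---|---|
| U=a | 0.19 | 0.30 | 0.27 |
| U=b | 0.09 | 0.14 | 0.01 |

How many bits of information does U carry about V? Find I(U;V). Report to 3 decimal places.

Marginals: p(U) = (0.7600, 0.2400), p(V) = (0.2800, 0.4400, 0.2800).
I(U;V) = Σ p(x,y)·log₂[p(x,y)/(p(x)p(y))].
  (a,r): 0.19·log₂(0.8929) = -0.0311
  (a,s): 0.30·log₂(0.8971) = -0.0470
  (a,t): 0.27·log₂(1.2688) = 0.0927
  (b,r): 0.09·log₂(1.3393) = 0.0379
  (b,s): 0.14·log₂(1.3258) = 0.0570
  (b,t): 0.01·log₂(0.1488) = -0.0275
Sum = 0.082 bits.

0.082 bits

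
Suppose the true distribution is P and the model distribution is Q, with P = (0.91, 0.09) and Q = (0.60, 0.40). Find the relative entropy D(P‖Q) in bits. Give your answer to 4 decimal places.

0.3531 bits

D(P‖Q) = Σ p·log₂(p/q).
  0.91·log₂(0.91/0.60) = 0.54682
  0.09·log₂(0.09/0.40) = -0.19368
D(P‖Q) = 0.3531 bits.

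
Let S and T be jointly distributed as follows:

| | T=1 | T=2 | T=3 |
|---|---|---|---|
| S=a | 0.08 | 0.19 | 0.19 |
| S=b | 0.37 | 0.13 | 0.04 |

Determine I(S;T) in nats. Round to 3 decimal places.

0.157 nats

Marginals: p(S) = (0.4600, 0.5400), p(T) = (0.4500, 0.3200, 0.2300).
I(S;T) = H(S) + H(T) − H(S,T).
H(S) = 0.6899, H(T) = 1.0620, H(S,T) = 1.5950.
I(S;T) = 0.6899 + 1.0620 − 1.5950 = 0.157 nats.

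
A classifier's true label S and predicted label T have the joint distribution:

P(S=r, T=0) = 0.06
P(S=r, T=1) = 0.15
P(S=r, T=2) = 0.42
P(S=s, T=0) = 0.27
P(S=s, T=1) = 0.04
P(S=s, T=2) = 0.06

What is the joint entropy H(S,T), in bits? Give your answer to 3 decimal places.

2.119 bits

H(S,T) = −Σ p(x,y)·log₂ p(x,y) over all 6 cells.
  cell (r,0): −0.06·log₂0.06 = 0.2435
  cell (r,1): −0.15·log₂0.15 = 0.4105
  cell (r,2): −0.42·log₂0.42 = 0.5256
  cell (s,0): −0.27·log₂0.27 = 0.5100
  cell (s,1): −0.04·log₂0.04 = 0.1858
  cell (s,2): −0.06·log₂0.06 = 0.2435
Sum = 2.119 bits.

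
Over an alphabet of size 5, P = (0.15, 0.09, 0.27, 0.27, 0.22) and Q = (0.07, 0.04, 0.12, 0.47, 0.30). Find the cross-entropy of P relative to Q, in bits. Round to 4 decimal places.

H(P,Q) = −Σ p·log₂ q.
  −0.15·log₂(0.07) = 0.57548
  −0.09·log₂(0.04) = 0.41795
  −0.27·log₂(0.12) = 0.82590
  −0.27·log₂(0.47) = 0.29410
  −0.22·log₂(0.30) = 0.38213
H(P,Q) = 2.4956 bits.

2.4956 bits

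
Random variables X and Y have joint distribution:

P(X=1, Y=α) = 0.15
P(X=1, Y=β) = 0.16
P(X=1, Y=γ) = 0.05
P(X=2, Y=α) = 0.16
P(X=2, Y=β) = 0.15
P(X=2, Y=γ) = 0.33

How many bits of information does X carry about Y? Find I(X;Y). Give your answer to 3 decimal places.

0.110 bits

Marginals: p(X) = (0.3600, 0.6400), p(Y) = (0.3100, 0.3100, 0.3800).
I(X;Y) = Σ p(x,y)·log₂[p(x,y)/(p(x)p(y))].
  (1,α): 0.15·log₂(1.3441) = 0.0640
  (1,β): 0.16·log₂(1.4337) = 0.0832
  (1,γ): 0.05·log₂(0.3655) = -0.0726
  (2,α): 0.16·log₂(0.8065) = -0.0497
  (2,β): 0.15·log₂(0.7560) = -0.0605
  (2,γ): 0.33·log₂(1.3569) = 0.1453
Sum = 0.110 bits.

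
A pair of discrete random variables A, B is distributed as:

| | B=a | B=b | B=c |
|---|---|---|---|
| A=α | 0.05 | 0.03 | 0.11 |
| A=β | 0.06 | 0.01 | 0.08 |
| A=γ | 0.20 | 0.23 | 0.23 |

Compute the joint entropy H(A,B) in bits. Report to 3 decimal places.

H(A,B) = −Σ p(x,y)·log₂ p(x,y) over all 9 cells.
  cell (α,a): −0.05·log₂0.05 = 0.2161
  cell (α,b): −0.03·log₂0.03 = 0.1518
  cell (α,c): −0.11·log₂0.11 = 0.3503
  cell (β,a): −0.06·log₂0.06 = 0.2435
  cell (β,b): −0.01·log₂0.01 = 0.0664
  cell (β,c): −0.08·log₂0.08 = 0.2915
  cell (γ,a): −0.20·log₂0.20 = 0.4644
  cell (γ,b): −0.23·log₂0.23 = 0.4877
  cell (γ,c): −0.23·log₂0.23 = 0.4877
Sum = 2.759 bits.

2.759 bits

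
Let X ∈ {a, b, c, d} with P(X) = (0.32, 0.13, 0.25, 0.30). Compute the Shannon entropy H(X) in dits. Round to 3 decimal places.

0.581 dits

H(X) = −Σ p·log₁₀ p.
  −(0.32)·log₁₀(0.32) = 0.1584
  −(0.13)·log₁₀(0.13) = 0.1152
  −(0.25)·log₁₀(0.25) = 0.1505
  −(0.30)·log₁₀(0.30) = 0.1569
Sum: 0.1584 + 0.1152 + 0.1505 + 0.1569 = 0.581 dits.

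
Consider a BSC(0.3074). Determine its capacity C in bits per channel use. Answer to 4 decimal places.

0.1099 bits

Binary symmetric channel: C = 1 − h₂(ε) where h₂ is the binary entropy function.
h₂(0.3074) = −0.3074·log₂0.3074 − 0.6926·log₂0.6926 = 0.8901.
C = 1 − 0.8901 = 0.1099 bits per channel use.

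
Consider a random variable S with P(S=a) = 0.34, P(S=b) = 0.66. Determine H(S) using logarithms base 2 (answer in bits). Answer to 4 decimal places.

0.9248 bits

H(S) = −Σ p·log₂ p.
  −(0.34)·log₂(0.34) = 0.52917
  −(0.66)·log₂(0.66) = 0.39564
Sum: 0.52917 + 0.39564 = 0.9248 bits.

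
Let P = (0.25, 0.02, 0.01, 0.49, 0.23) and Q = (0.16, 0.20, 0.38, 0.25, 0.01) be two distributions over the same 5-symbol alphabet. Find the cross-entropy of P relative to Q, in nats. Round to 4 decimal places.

2.2385 nats

H(P,Q) = −Σ p·ln q.
  −0.25·ln(0.16) = 0.45815
  −0.02·ln(0.20) = 0.03219
  −0.01·ln(0.38) = 0.00968
  −0.49·ln(0.25) = 0.67928
  −0.23·ln(0.01) = 1.05919
H(P,Q) = 2.2385 nats.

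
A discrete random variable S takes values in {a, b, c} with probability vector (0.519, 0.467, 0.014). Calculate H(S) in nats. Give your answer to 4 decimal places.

H(S) = −Σ p·ln p.
  −(0.519)·ln(0.519) = 0.34039
  −(0.467)·ln(0.467) = 0.35559
  −(0.014)·ln(0.014) = 0.05976
Sum: 0.34039 + 0.35559 + 0.05976 = 0.7557 nats.

0.7557 nats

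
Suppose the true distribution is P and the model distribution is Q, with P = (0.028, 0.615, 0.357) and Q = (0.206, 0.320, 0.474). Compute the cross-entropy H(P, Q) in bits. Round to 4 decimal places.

H(P,Q) = −Σ p·log₂ q.
  −0.028·log₂(0.206) = 0.06382
  −0.615·log₂(0.320) = 1.01097
  −0.357·log₂(0.474) = 0.38450
H(P,Q) = 1.4593 bits.

1.4593 bits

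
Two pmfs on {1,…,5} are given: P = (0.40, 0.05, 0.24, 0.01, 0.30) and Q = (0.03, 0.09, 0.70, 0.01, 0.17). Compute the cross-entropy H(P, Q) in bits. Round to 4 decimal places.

3.1541 bits

H(P,Q) = −Σ p·log₂ q.
  −0.40·log₂(0.03) = 2.02356
  −0.05·log₂(0.09) = 0.17370
  −0.24·log₂(0.70) = 0.12350
  −0.01·log₂(0.01) = 0.06644
  −0.30·log₂(0.17) = 0.76692
H(P,Q) = 3.1541 bits.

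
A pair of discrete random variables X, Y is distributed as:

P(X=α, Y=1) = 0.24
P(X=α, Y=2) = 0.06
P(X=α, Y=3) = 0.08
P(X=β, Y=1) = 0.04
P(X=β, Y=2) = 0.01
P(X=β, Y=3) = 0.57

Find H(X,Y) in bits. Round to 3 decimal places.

1.744 bits

H(X,Y) = −Σ p(x,y)·log₂ p(x,y) over all 6 cells.
  cell (α,1): −0.24·log₂0.24 = 0.4941
  cell (α,2): −0.06·log₂0.06 = 0.2435
  cell (α,3): −0.08·log₂0.08 = 0.2915
  cell (β,1): −0.04·log₂0.04 = 0.1858
  cell (β,2): −0.01·log₂0.01 = 0.0664
  cell (β,3): −0.57·log₂0.57 = 0.4623
Sum = 1.744 bits.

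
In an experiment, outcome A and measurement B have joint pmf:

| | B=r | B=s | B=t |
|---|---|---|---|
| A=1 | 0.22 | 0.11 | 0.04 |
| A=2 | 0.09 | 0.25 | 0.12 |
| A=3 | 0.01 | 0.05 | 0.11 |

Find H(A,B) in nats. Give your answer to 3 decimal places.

H(A,B) = −Σ p(x,y)·ln p(x,y) over all 9 cells.
  cell (1,r): −0.22·ln0.22 = 0.3331
  cell (1,s): −0.11·ln0.11 = 0.2428
  cell (1,t): −0.04·ln0.04 = 0.1288
  cell (2,r): −0.09·ln0.09 = 0.2167
  cell (2,s): −0.25·ln0.25 = 0.3466
  cell (2,t): −0.12·ln0.12 = 0.2544
  cell (3,r): −0.01·ln0.01 = 0.0461
  cell (3,s): −0.05·ln0.05 = 0.1498
  cell (3,t): −0.11·ln0.11 = 0.2428
Sum = 1.961 nats.

1.961 nats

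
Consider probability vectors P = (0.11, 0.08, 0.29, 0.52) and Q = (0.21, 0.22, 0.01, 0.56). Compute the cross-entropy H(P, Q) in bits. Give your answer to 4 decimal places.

H(P,Q) = −Σ p·log₂ q.
  −0.11·log₂(0.21) = 0.24767
  −0.08·log₂(0.22) = 0.17475
  −0.29·log₂(0.01) = 1.92672
  −0.52·log₂(0.56) = 0.43498
H(P,Q) = 2.7841 bits.

2.7841 bits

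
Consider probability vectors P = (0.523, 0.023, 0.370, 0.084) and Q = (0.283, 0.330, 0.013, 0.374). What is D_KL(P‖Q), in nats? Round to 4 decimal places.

1.3734 nats

D(P‖Q) = Σ p·ln(p/q).
  0.523·ln(0.523/0.283) = 0.32119
  0.023·ln(0.023/0.330) = -0.06126
  0.370·ln(0.370/0.013) = 1.23896
  0.084·ln(0.084/0.374) = -0.12545
D(P‖Q) = 1.3734 nats.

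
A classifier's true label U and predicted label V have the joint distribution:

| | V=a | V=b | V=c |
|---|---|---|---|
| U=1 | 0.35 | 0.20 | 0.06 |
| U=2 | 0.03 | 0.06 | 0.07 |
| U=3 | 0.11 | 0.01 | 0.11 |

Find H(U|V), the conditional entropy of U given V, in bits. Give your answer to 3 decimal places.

Chain rule: H(U|V) = H(U,V) − H(V).
Marginals: p(U) = (0.6100, 0.1600, 0.2300), p(V) = (0.4900, 0.2700, 0.2400).
H(U,V) = 2.6689 bits; H(V) = 1.5084 bits.
H(U|V) = 2.6689 − 1.5084 = 1.160 bits.

1.160 bits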